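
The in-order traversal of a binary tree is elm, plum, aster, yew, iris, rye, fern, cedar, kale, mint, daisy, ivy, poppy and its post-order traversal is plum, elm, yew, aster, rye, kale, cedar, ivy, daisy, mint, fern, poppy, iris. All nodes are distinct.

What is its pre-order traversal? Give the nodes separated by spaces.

iris aster elm plum yew poppy fern rye mint cedar kale daisy ivy

The last element of post-order is the root; it splits in-order into left and right subtrees.
Root iris: left subtree has 4 nodes {elm, plum, aster, yew}, right has 8 {rye, fern, cedar, kale, mint, daisy, ivy, poppy}.
  Root aster: left subtree has 2 nodes {elm, plum}, right has 1 {yew}.
    Root elm: left subtree has 0 nodes { }, right has 1 {plum}.
  Root poppy: left subtree has 7 nodes {rye, fern, cedar, kale, mint, daisy, ivy}, right has 0 { }.
    Root fern: left subtree has 1 node {rye}, right has 5 {cedar, kale, mint, daisy, ivy}.
      Root mint: left subtree has 2 nodes {cedar, kale}, right has 2 {daisy, ivy}.
        Root cedar: left subtree has 0 nodes { }, right has 1 {kale}.
        Root daisy: left subtree has 0 nodes { }, right has 1 {ivy}.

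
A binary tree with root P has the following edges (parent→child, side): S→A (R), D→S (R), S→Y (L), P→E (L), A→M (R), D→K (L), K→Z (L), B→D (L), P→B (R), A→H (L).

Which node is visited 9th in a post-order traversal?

Post-order visits the left subtree, then the right subtree, then the node.
At P: go left to E.
  E is a leaf — visit E.
At P: go right to B.
  At B: go left to D.
    At D: go left to K.
      At K: go left to Z.
        Z is a leaf — visit Z.
      At K: no right child.
      Visit K.
    At D: go right to S.
      At S: go left to Y.
        Y is a leaf — visit Y.
      At S: go right to A.
        At A: go left to H.
          H is a leaf — visit H.
        At A: go right to M.
          M is a leaf — visit M.
        Visit A.
      Visit S.
    Visit D.
  At B: no right child.
  Visit B.
Visit P.
Full post-order sequence: E, Z, K, Y, H, M, A, S, D, B, P.

D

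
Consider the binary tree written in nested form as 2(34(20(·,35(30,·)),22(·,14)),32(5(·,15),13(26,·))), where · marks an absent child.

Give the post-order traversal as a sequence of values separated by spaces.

Post-order visits the left subtree, then the right subtree, then the node.
At 2: go left to 34.
  At 34: go left to 20.
    At 20: no left child.
    At 20: go right to 35.
      At 35: go left to 30.
        30 is a leaf — visit 30.
      At 35: no right child.
      Visit 35.
    Visit 20.
  At 34: go right to 22.
    At 22: no left child.
    At 22: go right to 14.
      14 is a leaf — visit 14.
    Visit 22.
  Visit 34.
At 2: go right to 32.
  At 32: go left to 5.
    At 5: no left child.
    At 5: go right to 15.
      15 is a leaf — visit 15.
    Visit 5.
  At 32: go right to 13.
    At 13: go left to 26.
      26 is a leaf — visit 26.
    At 13: no right child.
    Visit 13.
  Visit 32.
Visit 2.

30 35 20 14 22 34 15 5 26 13 32 2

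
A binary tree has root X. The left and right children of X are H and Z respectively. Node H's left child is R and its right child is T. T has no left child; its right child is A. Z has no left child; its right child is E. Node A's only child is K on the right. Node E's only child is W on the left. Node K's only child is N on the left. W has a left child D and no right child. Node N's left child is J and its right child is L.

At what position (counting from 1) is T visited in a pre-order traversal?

Pre-order visits the node, then its left subtree, then its right subtree.
Visit X.
At X: go left to H.
  Visit H.
  At H: go left to R.
    R is a leaf — visit R.
  At H: go right to T.
    Visit T.
    At T: no left child.
    At T: go right to A.
      Visit A.
      At A: no left child.
      At A: go right to K.
        Visit K.
        At K: go left to N.
          Visit N.
          At N: go left to J.
            J is a leaf — visit J.
          At N: go right to L.
            L is a leaf — visit L.
        At K: no right child.
At X: go right to Z.
  Visit Z.
  At Z: no left child.
  At Z: go right to E.
    Visit E.
    At E: go left to W.
      Visit W.
      At W: go left to D.
        D is a leaf — visit D.
      At W: no right child.
    At E: no right child.
Full pre-order sequence: X, H, R, T, A, K, N, J, L, Z, E, W, D.

4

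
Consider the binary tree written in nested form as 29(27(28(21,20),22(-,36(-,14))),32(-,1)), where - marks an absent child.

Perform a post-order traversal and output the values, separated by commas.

21, 20, 28, 14, 36, 22, 27, 1, 32, 29

Post-order visits the left subtree, then the right subtree, then the node.
At 29: go left to 27.
  At 27: go left to 28.
    At 28: go left to 21.
      21 is a leaf — visit 21.
    At 28: go right to 20.
      20 is a leaf — visit 20.
    Visit 28.
  At 27: go right to 22.
    At 22: no left child.
    At 22: go right to 36.
      At 36: no left child.
      At 36: go right to 14.
        14 is a leaf — visit 14.
      Visit 36.
    Visit 22.
  Visit 27.
At 29: go right to 32.
  At 32: no left child.
  At 32: go right to 1.
    1 is a leaf — visit 1.
  Visit 32.
Visit 29.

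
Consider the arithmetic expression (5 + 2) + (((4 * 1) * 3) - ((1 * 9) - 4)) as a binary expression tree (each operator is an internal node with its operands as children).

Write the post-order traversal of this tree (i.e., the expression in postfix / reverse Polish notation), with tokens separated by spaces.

Post-order on an expression tree gives postfix notation: for each operator, emit left operand, right operand, then the operator.

5 2 + 4 1 * 3 * 1 9 * 4 - - +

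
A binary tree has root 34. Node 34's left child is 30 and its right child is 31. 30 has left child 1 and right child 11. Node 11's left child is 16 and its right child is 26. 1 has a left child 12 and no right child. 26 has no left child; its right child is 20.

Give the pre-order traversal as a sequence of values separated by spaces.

34 30 1 12 11 16 26 20 31

Pre-order visits the node, then its left subtree, then its right subtree.
Visit 34.
At 34: go left to 30.
  Visit 30.
  At 30: go left to 1.
    Visit 1.
    At 1: go left to 12.
      12 is a leaf — visit 12.
    At 1: no right child.
  At 30: go right to 11.
    Visit 11.
    At 11: go left to 16.
      16 is a leaf — visit 16.
    At 11: go right to 26.
      Visit 26.
      At 26: no left child.
      At 26: go right to 20.
        20 is a leaf — visit 20.
At 34: go right to 31.
  31 is a leaf — visit 31.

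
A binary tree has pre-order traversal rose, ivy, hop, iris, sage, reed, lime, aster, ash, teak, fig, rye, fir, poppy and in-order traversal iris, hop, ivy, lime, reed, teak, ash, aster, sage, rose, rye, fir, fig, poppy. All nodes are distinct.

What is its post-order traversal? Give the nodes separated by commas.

The first element of pre-order is the root; it splits in-order into left and right subtrees.
Root rose: left subtree has 9 nodes {iris, hop, ivy, lime, reed, teak, ash, aster, sage}, right has 4 {rye, fir, fig, poppy}.
  Root ivy: left subtree has 2 nodes {iris, hop}, right has 6 {lime, reed, teak, ash, aster, sage}.
    Root hop: left subtree has 1 node {iris}, right has 0 { }.
    Root sage: left subtree has 5 nodes {lime, reed, teak, ash, aster}, right has 0 { }.
      Root reed: left subtree has 1 node {lime}, right has 3 {teak, ash, aster}.
        Root aster: left subtree has 2 nodes {teak, ash}, right has 0 { }.
          Root ash: left subtree has 1 node {teak}, right has 0 { }.
  Root fig: left subtree has 2 nodes {rye, fir}, right has 1 {poppy}.
    Root rye: left subtree has 0 nodes { }, right has 1 {fir}.

iris, hop, lime, teak, ash, aster, reed, sage, ivy, fir, rye, poppy, fig, rose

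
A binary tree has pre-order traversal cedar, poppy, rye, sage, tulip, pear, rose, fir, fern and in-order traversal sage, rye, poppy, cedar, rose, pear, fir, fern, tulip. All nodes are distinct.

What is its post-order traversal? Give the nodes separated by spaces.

The first element of pre-order is the root; it splits in-order into left and right subtrees.
Root cedar: left subtree has 3 nodes {sage, rye, poppy}, right has 5 {rose, pear, fir, fern, tulip}.
  Root poppy: left subtree has 2 nodes {sage, rye}, right has 0 { }.
    Root rye: left subtree has 1 node {sage}, right has 0 { }.
  Root tulip: left subtree has 4 nodes {rose, pear, fir, fern}, right has 0 { }.
    Root pear: left subtree has 1 node {rose}, right has 2 {fir, fern}.
      Root fir: left subtree has 0 nodes { }, right has 1 {fern}.

sage rye poppy rose fern fir pear tulip cedar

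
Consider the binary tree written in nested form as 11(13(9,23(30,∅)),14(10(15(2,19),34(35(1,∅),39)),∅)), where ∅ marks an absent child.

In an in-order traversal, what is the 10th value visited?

1

In-order visits the left subtree, then the node, then the right subtree.
At 11: go left to 13.
  At 13: go left to 9.
    9 is a leaf — visit 9.
  Visit 13.
  At 13: go right to 23.
    At 23: go left to 30.
      30 is a leaf — visit 30.
    Visit 23.
    At 23: no right child.
Visit 11.
At 11: go right to 14.
  At 14: go left to 10.
    At 10: go left to 15.
      At 15: go left to 2.
        2 is a leaf — visit 2.
      Visit 15.
      At 15: go right to 19.
        19 is a leaf — visit 19.
    Visit 10.
    At 10: go right to 34.
      At 34: go left to 35.
        At 35: go left to 1.
          1 is a leaf — visit 1.
        Visit 35.
        At 35: no right child.
      Visit 34.
      At 34: go right to 39.
        39 is a leaf — visit 39.
  Visit 14.
  At 14: no right child.
Full in-order sequence: 9, 13, 30, 23, 11, 2, 15, 19, 10, 1, 35, 34, 39, 14.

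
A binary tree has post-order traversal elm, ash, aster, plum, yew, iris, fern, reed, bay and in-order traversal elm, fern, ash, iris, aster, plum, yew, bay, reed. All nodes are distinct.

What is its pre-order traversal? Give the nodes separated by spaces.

The last element of post-order is the root; it splits in-order into left and right subtrees.
Root bay: left subtree has 7 nodes {elm, fern, ash, iris, aster, plum, yew}, right has 1 {reed}.
  Root fern: left subtree has 1 node {elm}, right has 5 {ash, iris, aster, plum, yew}.
    Root iris: left subtree has 1 node {ash}, right has 3 {aster, plum, yew}.
      Root yew: left subtree has 2 nodes {aster, plum}, right has 0 { }.
        Root plum: left subtree has 1 node {aster}, right has 0 { }.

bay fern elm iris ash yew plum aster reed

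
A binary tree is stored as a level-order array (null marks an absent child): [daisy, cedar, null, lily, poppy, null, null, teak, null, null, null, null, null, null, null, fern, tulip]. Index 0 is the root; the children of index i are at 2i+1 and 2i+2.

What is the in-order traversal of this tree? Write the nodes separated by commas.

fern, teak, tulip, lily, cedar, poppy, daisy

In-order visits the left subtree, then the node, then the right subtree.
At daisy: go left to cedar.
  At cedar: go left to lily.
    At lily: go left to teak.
      At teak: go left to fern.
        fern is a leaf — visit fern.
      Visit teak.
      At teak: go right to tulip.
        tulip is a leaf — visit tulip.
    Visit lily.
    At lily: no right child.
  Visit cedar.
  At cedar: go right to poppy.
    poppy is a leaf — visit poppy.
Visit daisy.
At daisy: no right child.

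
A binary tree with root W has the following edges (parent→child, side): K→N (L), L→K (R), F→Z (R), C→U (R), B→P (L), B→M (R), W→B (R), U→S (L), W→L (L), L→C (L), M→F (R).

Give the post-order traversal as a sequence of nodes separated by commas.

S, U, C, N, K, L, P, Z, F, M, B, W

Post-order visits the left subtree, then the right subtree, then the node.
At W: go left to L.
  At L: go left to C.
    At C: no left child.
    At C: go right to U.
      At U: go left to S.
        S is a leaf — visit S.
      At U: no right child.
      Visit U.
    Visit C.
  At L: go right to K.
    At K: go left to N.
      N is a leaf — visit N.
    At K: no right child.
    Visit K.
  Visit L.
At W: go right to B.
  At B: go left to P.
    P is a leaf — visit P.
  At B: go right to M.
    At M: no left child.
    At M: go right to F.
      At F: no left child.
      At F: go right to Z.
        Z is a leaf — visit Z.
      Visit F.
    Visit M.
  Visit B.
Visit W.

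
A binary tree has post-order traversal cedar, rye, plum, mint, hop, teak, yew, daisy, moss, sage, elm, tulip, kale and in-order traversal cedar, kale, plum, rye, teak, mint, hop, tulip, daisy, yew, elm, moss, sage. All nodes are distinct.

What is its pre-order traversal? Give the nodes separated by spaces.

kale cedar tulip teak plum rye hop mint elm daisy yew sage moss

The last element of post-order is the root; it splits in-order into left and right subtrees.
Root kale: left subtree has 1 node {cedar}, right has 11 {plum, rye, teak, mint, hop, tulip, daisy, yew, elm, moss, sage}.
  Root tulip: left subtree has 5 nodes {plum, rye, teak, mint, hop}, right has 5 {daisy, yew, elm, moss, sage}.
    Root teak: left subtree has 2 nodes {plum, rye}, right has 2 {mint, hop}.
      Root plum: left subtree has 0 nodes { }, right has 1 {rye}.
      Root hop: left subtree has 1 node {mint}, right has 0 { }.
    Root elm: left subtree has 2 nodes {daisy, yew}, right has 2 {moss, sage}.
      Root daisy: left subtree has 0 nodes { }, right has 1 {yew}.
      Root sage: left subtree has 1 node {moss}, right has 0 { }.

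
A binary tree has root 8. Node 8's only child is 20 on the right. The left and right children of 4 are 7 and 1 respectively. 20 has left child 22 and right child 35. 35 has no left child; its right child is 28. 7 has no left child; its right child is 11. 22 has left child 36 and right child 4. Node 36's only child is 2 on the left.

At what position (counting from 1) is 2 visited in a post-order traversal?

Post-order visits the left subtree, then the right subtree, then the node.
At 8: no left child.
At 8: go right to 20.
  At 20: go left to 22.
    At 22: go left to 36.
      At 36: go left to 2.
        2 is a leaf — visit 2.
      At 36: no right child.
      Visit 36.
    At 22: go right to 4.
      At 4: go left to 7.
        At 7: no left child.
        At 7: go right to 11.
          11 is a leaf — visit 11.
        Visit 7.
      At 4: go right to 1.
        1 is a leaf — visit 1.
      Visit 4.
    Visit 22.
  At 20: go right to 35.
    At 35: no left child.
    At 35: go right to 28.
      28 is a leaf — visit 28.
    Visit 35.
  Visit 20.
Visit 8.
Full post-order sequence: 2, 36, 11, 7, 1, 4, 22, 28, 35, 20, 8.

1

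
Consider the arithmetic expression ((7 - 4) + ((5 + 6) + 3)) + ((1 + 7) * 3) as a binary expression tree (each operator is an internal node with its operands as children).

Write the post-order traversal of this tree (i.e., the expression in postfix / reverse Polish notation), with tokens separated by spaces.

7 4 - 5 6 + 3 + + 1 7 + 3 * +

Post-order on an expression tree gives postfix notation: for each operator, emit left operand, right operand, then the operator.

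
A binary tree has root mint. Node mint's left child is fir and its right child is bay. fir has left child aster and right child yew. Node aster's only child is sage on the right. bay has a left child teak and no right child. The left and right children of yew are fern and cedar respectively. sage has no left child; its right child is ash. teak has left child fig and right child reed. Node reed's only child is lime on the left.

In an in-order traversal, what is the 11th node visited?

In-order visits the left subtree, then the node, then the right subtree.
At mint: go left to fir.
  At fir: go left to aster.
    At aster: no left child.
    Visit aster.
    At aster: go right to sage.
      At sage: no left child.
      Visit sage.
      At sage: go right to ash.
        ash is a leaf — visit ash.
  Visit fir.
  At fir: go right to yew.
    At yew: go left to fern.
      fern is a leaf — visit fern.
    Visit yew.
    At yew: go right to cedar.
      cedar is a leaf — visit cedar.
Visit mint.
At mint: go right to bay.
  At bay: go left to teak.
    At teak: go left to fig.
      fig is a leaf — visit fig.
    Visit teak.
    At teak: go right to reed.
      At reed: go left to lime.
        lime is a leaf — visit lime.
      Visit reed.
      At reed: no right child.
  Visit bay.
  At bay: no right child.
Full in-order sequence: aster, sage, ash, fir, fern, yew, cedar, mint, fig, teak, lime, reed, bay.

lime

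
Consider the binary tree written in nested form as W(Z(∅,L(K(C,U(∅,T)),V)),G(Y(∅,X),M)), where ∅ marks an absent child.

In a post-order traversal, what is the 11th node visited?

Post-order visits the left subtree, then the right subtree, then the node.
At W: go left to Z.
  At Z: no left child.
  At Z: go right to L.
    At L: go left to K.
      At K: go left to C.
        C is a leaf — visit C.
      At K: go right to U.
        At U: no left child.
        At U: go right to T.
          T is a leaf — visit T.
        Visit U.
      Visit K.
    At L: go right to V.
      V is a leaf — visit V.
    Visit L.
  Visit Z.
At W: go right to G.
  At G: go left to Y.
    At Y: no left child.
    At Y: go right to X.
      X is a leaf — visit X.
    Visit Y.
  At G: go right to M.
    M is a leaf — visit M.
  Visit G.
Visit W.
Full post-order sequence: C, T, U, K, V, L, Z, X, Y, M, G, W.

G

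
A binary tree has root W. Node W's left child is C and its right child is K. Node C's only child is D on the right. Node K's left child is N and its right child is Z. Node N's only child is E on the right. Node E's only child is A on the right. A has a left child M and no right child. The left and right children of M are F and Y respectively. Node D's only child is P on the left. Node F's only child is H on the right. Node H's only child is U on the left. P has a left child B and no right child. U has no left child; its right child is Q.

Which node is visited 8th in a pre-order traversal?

E

Pre-order visits the node, then its left subtree, then its right subtree.
Visit W.
At W: go left to C.
  Visit C.
  At C: no left child.
  At C: go right to D.
    Visit D.
    At D: go left to P.
      Visit P.
      At P: go left to B.
        B is a leaf — visit B.
      At P: no right child.
    At D: no right child.
At W: go right to K.
  Visit K.
  At K: go left to N.
    Visit N.
    At N: no left child.
    At N: go right to E.
      Visit E.
      At E: no left child.
      At E: go right to A.
        Visit A.
        At A: go left to M.
          Visit M.
          At M: go left to F.
            Visit F.
            At F: no left child.
            At F: go right to H.
              Visit H.
              At H: go left to U.
                Visit U.
                At U: no left child.
                At U: go right to Q.
                  Q is a leaf — visit Q.
              At H: no right child.
          At M: go right to Y.
            Y is a leaf — visit Y.
        At A: no right child.
  At K: go right to Z.
    Z is a leaf — visit Z.
Full pre-order sequence: W, C, D, P, B, K, N, E, A, M, F, H, U, Q, Y, Z.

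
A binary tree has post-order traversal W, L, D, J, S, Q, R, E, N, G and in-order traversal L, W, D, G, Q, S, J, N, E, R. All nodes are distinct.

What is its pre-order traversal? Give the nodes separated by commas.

The last element of post-order is the root; it splits in-order into left and right subtrees.
Root G: left subtree has 3 nodes {L, W, D}, right has 6 {Q, S, J, N, E, R}.
  Root D: left subtree has 2 nodes {L, W}, right has 0 { }.
    Root L: left subtree has 0 nodes { }, right has 1 {W}.
  Root N: left subtree has 3 nodes {Q, S, J}, right has 2 {E, R}.
    Root Q: left subtree has 0 nodes { }, right has 2 {S, J}.
      Root S: left subtree has 0 nodes { }, right has 1 {J}.
    Root E: left subtree has 0 nodes { }, right has 1 {R}.

G, D, L, W, N, Q, S, J, E, R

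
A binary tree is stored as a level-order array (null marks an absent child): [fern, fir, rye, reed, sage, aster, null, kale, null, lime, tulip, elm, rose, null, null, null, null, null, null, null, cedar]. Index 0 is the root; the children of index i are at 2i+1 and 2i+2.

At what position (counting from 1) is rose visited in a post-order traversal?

Post-order visits the left subtree, then the right subtree, then the node.
At fern: go left to fir.
  At fir: go left to reed.
    At reed: go left to kale.
      kale is a leaf — visit kale.
    At reed: no right child.
    Visit reed.
  At fir: go right to sage.
    At sage: go left to lime.
      At lime: no left child.
      At lime: go right to cedar.
        cedar is a leaf — visit cedar.
      Visit lime.
    At sage: go right to tulip.
      tulip is a leaf — visit tulip.
    Visit sage.
  Visit fir.
At fern: go right to rye.
  At rye: go left to aster.
    At aster: go left to elm.
      elm is a leaf — visit elm.
    At aster: go right to rose.
      rose is a leaf — visit rose.
    Visit aster.
  At rye: no right child.
  Visit rye.
Visit fern.
Full post-order sequence: kale, reed, cedar, lime, tulip, sage, fir, elm, rose, aster, rye, fern.

9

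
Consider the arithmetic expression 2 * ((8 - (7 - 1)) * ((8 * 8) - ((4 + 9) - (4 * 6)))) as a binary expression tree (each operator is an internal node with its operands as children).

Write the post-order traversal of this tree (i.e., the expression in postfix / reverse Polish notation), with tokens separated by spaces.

2 8 7 1 - - 8 8 * 4 9 + 4 6 * - - * *

Post-order on an expression tree gives postfix notation: for each operator, emit left operand, right operand, then the operator.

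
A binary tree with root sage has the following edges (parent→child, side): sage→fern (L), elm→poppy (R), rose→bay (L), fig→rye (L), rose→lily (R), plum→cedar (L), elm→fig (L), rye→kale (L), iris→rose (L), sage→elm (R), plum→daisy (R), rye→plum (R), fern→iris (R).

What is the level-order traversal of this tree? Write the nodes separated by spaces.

sage fern elm iris fig poppy rose rye bay lily kale plum cedar daisy

Level-order visits nodes level by level from the root, left to right within each level.
Level 0: sage
Level 1: fern, elm
Level 2: iris, fig, poppy
Level 3: rose, rye
Level 4: bay, lily, kale, plum
Level 5: cedar, daisy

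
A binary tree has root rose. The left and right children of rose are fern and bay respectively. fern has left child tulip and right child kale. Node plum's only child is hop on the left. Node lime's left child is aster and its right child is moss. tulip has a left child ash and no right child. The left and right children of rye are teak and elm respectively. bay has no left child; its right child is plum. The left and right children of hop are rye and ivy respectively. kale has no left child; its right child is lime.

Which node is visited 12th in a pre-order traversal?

Pre-order visits the node, then its left subtree, then its right subtree.
Visit rose.
At rose: go left to fern.
  Visit fern.
  At fern: go left to tulip.
    Visit tulip.
    At tulip: go left to ash.
      ash is a leaf — visit ash.
    At tulip: no right child.
  At fern: go right to kale.
    Visit kale.
    At kale: no left child.
    At kale: go right to lime.
      Visit lime.
      At lime: go left to aster.
        aster is a leaf — visit aster.
      At lime: go right to moss.
        moss is a leaf — visit moss.
At rose: go right to bay.
  Visit bay.
  At bay: no left child.
  At bay: go right to plum.
    Visit plum.
    At plum: go left to hop.
      Visit hop.
      At hop: go left to rye.
        Visit rye.
        At rye: go left to teak.
          teak is a leaf — visit teak.
        At rye: go right to elm.
          elm is a leaf — visit elm.
      At hop: go right to ivy.
        ivy is a leaf — visit ivy.
    At plum: no right child.
Full pre-order sequence: rose, fern, tulip, ash, kale, lime, aster, moss, bay, plum, hop, rye, teak, elm, ivy.

rye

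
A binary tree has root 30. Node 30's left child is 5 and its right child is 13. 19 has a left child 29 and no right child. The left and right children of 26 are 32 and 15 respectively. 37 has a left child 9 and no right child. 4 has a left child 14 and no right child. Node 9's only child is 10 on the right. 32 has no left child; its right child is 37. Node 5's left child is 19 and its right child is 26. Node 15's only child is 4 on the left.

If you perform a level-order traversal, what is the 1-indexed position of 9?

11

Level-order visits nodes level by level from the root, left to right within each level.
Level 0: 30
Level 1: 5, 13
Level 2: 19, 26
Level 3: 29, 32, 15
Level 4: 37, 4
Level 5: 9, 14
Level 6: 10
Full level-order sequence: 30, 5, 13, 19, 26, 29, 32, 15, 37, 4, 9, 14, 10.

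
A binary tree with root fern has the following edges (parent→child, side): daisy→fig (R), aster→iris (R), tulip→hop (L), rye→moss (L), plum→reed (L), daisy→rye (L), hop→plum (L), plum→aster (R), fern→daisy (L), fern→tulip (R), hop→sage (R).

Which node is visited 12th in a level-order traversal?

Level-order visits nodes level by level from the root, left to right within each level.
Level 0: fern
Level 1: daisy, tulip
Level 2: rye, fig, hop
Level 3: moss, plum, sage
Level 4: reed, aster
Level 5: iris
Full level-order sequence: fern, daisy, tulip, rye, fig, hop, moss, plum, sage, reed, aster, iris.

iris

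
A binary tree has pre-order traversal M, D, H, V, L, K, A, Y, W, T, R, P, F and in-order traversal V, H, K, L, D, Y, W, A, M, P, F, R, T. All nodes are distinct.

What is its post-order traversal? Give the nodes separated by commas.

The first element of pre-order is the root; it splits in-order into left and right subtrees.
Root M: left subtree has 8 nodes {V, H, K, L, D, Y, W, A}, right has 4 {P, F, R, T}.
  Root D: left subtree has 4 nodes {V, H, K, L}, right has 3 {Y, W, A}.
    Root H: left subtree has 1 node {V}, right has 2 {K, L}.
      Root L: left subtree has 1 node {K}, right has 0 { }.
    Root A: left subtree has 2 nodes {Y, W}, right has 0 { }.
      Root Y: left subtree has 0 nodes { }, right has 1 {W}.
  Root T: left subtree has 3 nodes {P, F, R}, right has 0 { }.
    Root R: left subtree has 2 nodes {P, F}, right has 0 { }.
      Root P: left subtree has 0 nodes { }, right has 1 {F}.

V, K, L, H, W, Y, A, D, F, P, R, T, M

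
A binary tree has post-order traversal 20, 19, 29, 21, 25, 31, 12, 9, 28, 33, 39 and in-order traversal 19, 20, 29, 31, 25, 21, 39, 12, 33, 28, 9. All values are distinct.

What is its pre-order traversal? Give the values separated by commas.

The last element of post-order is the root; it splits in-order into left and right subtrees.
Root 39: left subtree has 6 nodes {19, 20, 29, 31, 25, 21}, right has 4 {12, 33, 28, 9}.
  Root 31: left subtree has 3 nodes {19, 20, 29}, right has 2 {25, 21}.
    Root 29: left subtree has 2 nodes {19, 20}, right has 0 { }.
      Root 19: left subtree has 0 nodes { }, right has 1 {20}.
    Root 25: left subtree has 0 nodes { }, right has 1 {21}.
  Root 33: left subtree has 1 node {12}, right has 2 {28, 9}.
    Root 28: left subtree has 0 nodes { }, right has 1 {9}.

39, 31, 29, 19, 20, 25, 21, 33, 12, 28, 9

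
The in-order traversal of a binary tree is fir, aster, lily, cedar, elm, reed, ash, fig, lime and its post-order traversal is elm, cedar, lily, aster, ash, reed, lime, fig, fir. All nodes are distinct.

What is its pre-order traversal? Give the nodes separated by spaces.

The last element of post-order is the root; it splits in-order into left and right subtrees.
Root fir: left subtree has 0 nodes { }, right has 8 {aster, lily, cedar, elm, reed, ash, fig, lime}.
  Root fig: left subtree has 6 nodes {aster, lily, cedar, elm, reed, ash}, right has 1 {lime}.
    Root reed: left subtree has 4 nodes {aster, lily, cedar, elm}, right has 1 {ash}.
      Root aster: left subtree has 0 nodes { }, right has 3 {lily, cedar, elm}.
        Root lily: left subtree has 0 nodes { }, right has 2 {cedar, elm}.
          Root cedar: left subtree has 0 nodes { }, right has 1 {elm}.

fir fig reed aster lily cedar elm ash lime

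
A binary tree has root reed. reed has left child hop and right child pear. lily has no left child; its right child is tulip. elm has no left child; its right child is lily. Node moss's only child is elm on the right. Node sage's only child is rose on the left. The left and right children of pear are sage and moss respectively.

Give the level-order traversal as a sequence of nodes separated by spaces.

reed hop pear sage moss rose elm lily tulip

Level-order visits nodes level by level from the root, left to right within each level.
Level 0: reed
Level 1: hop, pear
Level 2: sage, moss
Level 3: rose, elm
Level 4: lily
Level 5: tulip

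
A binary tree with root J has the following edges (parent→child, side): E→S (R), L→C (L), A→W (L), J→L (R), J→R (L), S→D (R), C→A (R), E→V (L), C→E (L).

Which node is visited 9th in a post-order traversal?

L

Post-order visits the left subtree, then the right subtree, then the node.
At J: go left to R.
  R is a leaf — visit R.
At J: go right to L.
  At L: go left to C.
    At C: go left to E.
      At E: go left to V.
        V is a leaf — visit V.
      At E: go right to S.
        At S: no left child.
        At S: go right to D.
          D is a leaf — visit D.
        Visit S.
      Visit E.
    At C: go right to A.
      At A: go left to W.
        W is a leaf — visit W.
      At A: no right child.
      Visit A.
    Visit C.
  At L: no right child.
  Visit L.
Visit J.
Full post-order sequence: R, V, D, S, E, W, A, C, L, J.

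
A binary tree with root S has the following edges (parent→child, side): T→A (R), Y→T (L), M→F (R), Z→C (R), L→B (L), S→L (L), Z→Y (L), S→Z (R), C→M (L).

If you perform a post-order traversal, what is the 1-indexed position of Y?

Post-order visits the left subtree, then the right subtree, then the node.
At S: go left to L.
  At L: go left to B.
    B is a leaf — visit B.
  At L: no right child.
  Visit L.
At S: go right to Z.
  At Z: go left to Y.
    At Y: go left to T.
      At T: no left child.
      At T: go right to A.
        A is a leaf — visit A.
      Visit T.
    At Y: no right child.
    Visit Y.
  At Z: go right to C.
    At C: go left to M.
      At M: no left child.
      At M: go right to F.
        F is a leaf — visit F.
      Visit M.
    At C: no right child.
    Visit C.
  Visit Z.
Visit S.
Full post-order sequence: B, L, A, T, Y, F, M, C, Z, S.

5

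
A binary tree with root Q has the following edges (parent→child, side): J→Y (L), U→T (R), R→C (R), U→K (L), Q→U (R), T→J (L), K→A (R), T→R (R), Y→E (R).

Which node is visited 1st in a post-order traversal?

A

Post-order visits the left subtree, then the right subtree, then the node.
At Q: no left child.
At Q: go right to U.
  At U: go left to K.
    At K: no left child.
    At K: go right to A.
      A is a leaf — visit A.
    Visit K.
  At U: go right to T.
    At T: go left to J.
      At J: go left to Y.
        At Y: no left child.
        At Y: go right to E.
          E is a leaf — visit E.
        Visit Y.
      At J: no right child.
      Visit J.
    At T: go right to R.
      At R: no left child.
      At R: go right to C.
        C is a leaf — visit C.
      Visit R.
    Visit T.
  Visit U.
Visit Q.
Full post-order sequence: A, K, E, Y, J, C, R, T, U, Q.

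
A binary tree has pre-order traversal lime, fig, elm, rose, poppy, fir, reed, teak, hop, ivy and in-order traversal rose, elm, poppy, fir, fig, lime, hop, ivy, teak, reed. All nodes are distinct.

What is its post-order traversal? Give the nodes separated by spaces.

rose fir poppy elm fig ivy hop teak reed lime

The first element of pre-order is the root; it splits in-order into left and right subtrees.
Root lime: left subtree has 5 nodes {rose, elm, poppy, fir, fig}, right has 4 {hop, ivy, teak, reed}.
  Root fig: left subtree has 4 nodes {rose, elm, poppy, fir}, right has 0 { }.
    Root elm: left subtree has 1 node {rose}, right has 2 {poppy, fir}.
      Root poppy: left subtree has 0 nodes { }, right has 1 {fir}.
  Root reed: left subtree has 3 nodes {hop, ivy, teak}, right has 0 { }.
    Root teak: left subtree has 2 nodes {hop, ivy}, right has 0 { }.
      Root hop: left subtree has 0 nodes { }, right has 1 {ivy}.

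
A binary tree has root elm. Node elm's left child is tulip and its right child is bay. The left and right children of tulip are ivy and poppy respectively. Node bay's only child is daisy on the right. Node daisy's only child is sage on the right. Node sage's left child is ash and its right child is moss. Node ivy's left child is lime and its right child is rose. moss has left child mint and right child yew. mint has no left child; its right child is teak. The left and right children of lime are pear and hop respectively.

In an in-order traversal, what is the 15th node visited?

In-order visits the left subtree, then the node, then the right subtree.
At elm: go left to tulip.
  At tulip: go left to ivy.
    At ivy: go left to lime.
      At lime: go left to pear.
        pear is a leaf — visit pear.
      Visit lime.
      At lime: go right to hop.
        hop is a leaf — visit hop.
    Visit ivy.
    At ivy: go right to rose.
      rose is a leaf — visit rose.
  Visit tulip.
  At tulip: go right to poppy.
    poppy is a leaf — visit poppy.
Visit elm.
At elm: go right to bay.
  At bay: no left child.
  Visit bay.
  At bay: go right to daisy.
    At daisy: no left child.
    Visit daisy.
    At daisy: go right to sage.
      At sage: go left to ash.
        ash is a leaf — visit ash.
      Visit sage.
      At sage: go right to moss.
        At moss: go left to mint.
          At mint: no left child.
          Visit mint.
          At mint: go right to teak.
            teak is a leaf — visit teak.
        Visit moss.
        At moss: go right to yew.
          yew is a leaf — visit yew.
Full in-order sequence: pear, lime, hop, ivy, rose, tulip, poppy, elm, bay, daisy, ash, sage, mint, teak, moss, yew.

moss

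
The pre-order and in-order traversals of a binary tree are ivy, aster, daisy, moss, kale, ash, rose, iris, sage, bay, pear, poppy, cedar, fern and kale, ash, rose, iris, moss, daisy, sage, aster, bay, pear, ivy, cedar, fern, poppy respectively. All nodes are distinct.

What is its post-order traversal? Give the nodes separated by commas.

The first element of pre-order is the root; it splits in-order into left and right subtrees.
Root ivy: left subtree has 10 nodes {kale, ash, rose, iris, moss, daisy, sage, aster, bay, pear}, right has 3 {cedar, fern, poppy}.
  Root aster: left subtree has 7 nodes {kale, ash, rose, iris, moss, daisy, sage}, right has 2 {bay, pear}.
    Root daisy: left subtree has 5 nodes {kale, ash, rose, iris, moss}, right has 1 {sage}.
      Root moss: left subtree has 4 nodes {kale, ash, rose, iris}, right has 0 { }.
        Root kale: left subtree has 0 nodes { }, right has 3 {ash, rose, iris}.
          Root ash: left subtree has 0 nodes { }, right has 2 {rose, iris}.
            Root rose: left subtree has 0 nodes { }, right has 1 {iris}.
    Root bay: left subtree has 0 nodes { }, right has 1 {pear}.
  Root poppy: left subtree has 2 nodes {cedar, fern}, right has 0 { }.
    Root cedar: left subtree has 0 nodes { }, right has 1 {fern}.

iris, rose, ash, kale, moss, sage, daisy, pear, bay, aster, fern, cedar, poppy, ivy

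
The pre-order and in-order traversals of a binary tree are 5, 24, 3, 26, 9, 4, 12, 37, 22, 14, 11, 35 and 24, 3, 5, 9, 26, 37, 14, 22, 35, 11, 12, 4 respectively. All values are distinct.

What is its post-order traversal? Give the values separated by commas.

3, 24, 9, 14, 35, 11, 22, 37, 12, 4, 26, 5

The first element of pre-order is the root; it splits in-order into left and right subtrees.
Root 5: left subtree has 2 nodes {24, 3}, right has 9 {9, 26, 37, 14, 22, 35, 11, 12, 4}.
  Root 24: left subtree has 0 nodes { }, right has 1 {3}.
  Root 26: left subtree has 1 node {9}, right has 7 {37, 14, 22, 35, 11, 12, 4}.
    Root 4: left subtree has 6 nodes {37, 14, 22, 35, 11, 12}, right has 0 { }.
      Root 12: left subtree has 5 nodes {37, 14, 22, 35, 11}, right has 0 { }.
        Root 37: left subtree has 0 nodes { }, right has 4 {14, 22, 35, 11}.
          Root 22: left subtree has 1 node {14}, right has 2 {35, 11}.
            Root 11: left subtree has 1 node {35}, right has 0 { }.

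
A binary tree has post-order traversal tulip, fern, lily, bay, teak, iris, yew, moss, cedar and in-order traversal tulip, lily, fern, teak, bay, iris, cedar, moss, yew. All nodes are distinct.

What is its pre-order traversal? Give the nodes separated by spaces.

The last element of post-order is the root; it splits in-order into left and right subtrees.
Root cedar: left subtree has 6 nodes {tulip, lily, fern, teak, bay, iris}, right has 2 {moss, yew}.
  Root iris: left subtree has 5 nodes {tulip, lily, fern, teak, bay}, right has 0 { }.
    Root teak: left subtree has 3 nodes {tulip, lily, fern}, right has 1 {bay}.
      Root lily: left subtree has 1 node {tulip}, right has 1 {fern}.
  Root moss: left subtree has 0 nodes { }, right has 1 {yew}.

cedar iris teak lily tulip fern bay moss yew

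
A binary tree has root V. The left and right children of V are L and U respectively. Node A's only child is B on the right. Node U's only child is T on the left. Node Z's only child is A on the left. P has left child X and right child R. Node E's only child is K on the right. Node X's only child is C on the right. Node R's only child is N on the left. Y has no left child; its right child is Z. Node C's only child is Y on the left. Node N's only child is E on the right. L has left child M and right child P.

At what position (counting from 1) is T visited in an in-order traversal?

15

In-order visits the left subtree, then the node, then the right subtree.
At V: go left to L.
  At L: go left to M.
    M is a leaf — visit M.
  Visit L.
  At L: go right to P.
    At P: go left to X.
      At X: no left child.
      Visit X.
      At X: go right to C.
        At C: go left to Y.
          At Y: no left child.
          Visit Y.
          At Y: go right to Z.
            At Z: go left to A.
              At A: no left child.
              Visit A.
              At A: go right to B.
                B is a leaf — visit B.
            Visit Z.
            At Z: no right child.
        Visit C.
        At C: no right child.
    Visit P.
    At P: go right to R.
      At R: go left to N.
        At N: no left child.
        Visit N.
        At N: go right to E.
          At E: no left child.
          Visit E.
          At E: go right to K.
            K is a leaf — visit K.
      Visit R.
      At R: no right child.
Visit V.
At V: go right to U.
  At U: go left to T.
    T is a leaf — visit T.
  Visit U.
  At U: no right child.
Full in-order sequence: M, L, X, Y, A, B, Z, C, P, N, E, K, R, V, T, U.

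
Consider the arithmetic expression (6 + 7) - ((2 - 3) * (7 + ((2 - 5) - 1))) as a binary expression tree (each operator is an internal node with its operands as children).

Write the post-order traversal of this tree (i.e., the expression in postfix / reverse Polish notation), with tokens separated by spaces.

Post-order on an expression tree gives postfix notation: for each operator, emit left operand, right operand, then the operator.

6 7 + 2 3 - 7 2 5 - 1 - + * -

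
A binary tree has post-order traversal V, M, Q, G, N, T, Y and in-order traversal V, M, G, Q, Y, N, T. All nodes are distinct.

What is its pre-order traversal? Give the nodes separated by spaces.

Y G M V Q T N

The last element of post-order is the root; it splits in-order into left and right subtrees.
Root Y: left subtree has 4 nodes {V, M, G, Q}, right has 2 {N, T}.
  Root G: left subtree has 2 nodes {V, M}, right has 1 {Q}.
    Root M: left subtree has 1 node {V}, right has 0 { }.
  Root T: left subtree has 1 node {N}, right has 0 { }.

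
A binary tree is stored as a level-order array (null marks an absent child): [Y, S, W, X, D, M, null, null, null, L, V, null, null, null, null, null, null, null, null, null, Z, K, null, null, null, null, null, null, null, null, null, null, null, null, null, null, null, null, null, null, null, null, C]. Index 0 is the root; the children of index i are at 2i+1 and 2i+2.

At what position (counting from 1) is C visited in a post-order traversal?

2

Post-order visits the left subtree, then the right subtree, then the node.
At Y: go left to S.
  At S: go left to X.
    X is a leaf — visit X.
  At S: go right to D.
    At D: go left to L.
      At L: no left child.
      At L: go right to Z.
        At Z: no left child.
        At Z: go right to C.
          C is a leaf — visit C.
        Visit Z.
      Visit L.
    At D: go right to V.
      At V: go left to K.
        K is a leaf — visit K.
      At V: no right child.
      Visit V.
    Visit D.
  Visit S.
At Y: go right to W.
  At W: go left to M.
    M is a leaf — visit M.
  At W: no right child.
  Visit W.
Visit Y.
Full post-order sequence: X, C, Z, L, K, V, D, S, M, W, Y.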